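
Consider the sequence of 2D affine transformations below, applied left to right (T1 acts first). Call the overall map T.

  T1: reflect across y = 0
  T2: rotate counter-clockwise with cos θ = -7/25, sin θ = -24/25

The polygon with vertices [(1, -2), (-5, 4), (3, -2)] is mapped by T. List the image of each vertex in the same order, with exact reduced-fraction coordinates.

image vertices: (41/25, -38/25), (-61/25, 148/25), (27/25, -86/25)

T1 reflect across y = 0: (1, -2) → (1, 2); (-5, 4) → (-5, -4); (3, -2) → (3, 2)
T2 rotate counter-clockwise with cos θ = -7/25, sin θ = -24/25: (1, 2) → (41/25, -38/25); (-5, -4) → (-61/25, 148/25); (3, 2) → (27/25, -86/25)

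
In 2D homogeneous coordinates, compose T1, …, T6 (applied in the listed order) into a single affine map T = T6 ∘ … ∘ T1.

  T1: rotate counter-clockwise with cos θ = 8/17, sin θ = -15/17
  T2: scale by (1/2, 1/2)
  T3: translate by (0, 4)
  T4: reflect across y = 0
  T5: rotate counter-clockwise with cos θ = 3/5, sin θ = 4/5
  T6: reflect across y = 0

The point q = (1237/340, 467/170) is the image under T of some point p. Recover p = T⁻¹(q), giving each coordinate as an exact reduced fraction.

T1 = [8/17 15/17 0; -15/17 8/17 0; 0 0 1]
T2·T1 = [4/17 15/34 0; -15/34 4/17 0; 0 0 1]
T3·…·T1 = [4/17 15/34 0; -15/34 4/17 4; 0 0 1]
T4·…·T1 = [4/17 15/34 0; 15/34 -4/17 -4; 0 0 1]
T5·…·T1 = [-18/85 77/170 16/5; 77/170 18/85 -12/5; 0 0 1]
T6·…·T1 = [-18/85 77/170 16/5; -77/170 -18/85 12/5; 0 0 1]
det M = 1/4; M⁻¹ = [-72/85 -154/85 120/17; 154/85 -72/85 -64/17; 0 0 1]
M⁻¹ · (1237/340, 467/170)ᵀ = (-1, 1/2)ᵀ

p = (-1, 1/2)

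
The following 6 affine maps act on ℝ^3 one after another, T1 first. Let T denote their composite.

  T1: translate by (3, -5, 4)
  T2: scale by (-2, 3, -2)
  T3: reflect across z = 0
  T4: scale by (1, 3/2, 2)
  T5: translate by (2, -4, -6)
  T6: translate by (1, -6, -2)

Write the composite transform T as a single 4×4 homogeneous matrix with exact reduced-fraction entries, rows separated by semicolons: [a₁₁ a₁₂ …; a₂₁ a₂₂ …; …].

T = [-2 0 0 -3; 0 9/2 0 -65/2; 0 0 4 8; 0 0 0 1]

T1 = [1 0 0 3; 0 1 0 -5; 0 0 1 4; 0 0 0 1]
T2·T1 = [-2 0 0 -6; 0 3 0 -15; 0 0 -2 -8; 0 0 0 1]
T3·…·T1 = [-2 0 0 -6; 0 3 0 -15; 0 0 2 8; 0 0 0 1]
T4·…·T1 = [-2 0 0 -6; 0 9/2 0 -45/2; 0 0 4 16; 0 0 0 1]
T5·…·T1 = [-2 0 0 -4; 0 9/2 0 -53/2; 0 0 4 10; 0 0 0 1]
T6·…·T1 = [-2 0 0 -3; 0 9/2 0 -65/2; 0 0 4 8; 0 0 0 1]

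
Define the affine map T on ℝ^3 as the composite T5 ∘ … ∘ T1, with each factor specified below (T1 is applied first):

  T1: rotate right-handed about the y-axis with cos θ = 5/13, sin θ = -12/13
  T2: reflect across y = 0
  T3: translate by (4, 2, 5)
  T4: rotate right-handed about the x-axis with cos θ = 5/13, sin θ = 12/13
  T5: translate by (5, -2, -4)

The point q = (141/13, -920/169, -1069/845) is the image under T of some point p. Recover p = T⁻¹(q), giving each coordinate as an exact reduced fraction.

T1 = [5/13 0 -12/13 0; 0 1 0 0; 12/13 0 5/13 0; 0 0 0 1]
T2·T1 = [5/13 0 -12/13 0; 0 -1 0 0; 12/13 0 5/13 0; 0 0 0 1]
T3·…·T1 = [5/13 0 -12/13 4; 0 -1 0 2; 12/13 0 5/13 5; 0 0 0 1]
T4·…·T1 = [5/13 0 -12/13 4; -144/169 -5/13 -60/169 -50/13; 60/169 -12/13 25/169 49/13; 0 0 0 1]
T5·…·T1 = [5/13 0 -12/13 9; -144/169 -5/13 -60/169 -76/13; 60/169 -12/13 25/169 -3/13; 0 0 0 1]
det M = -1; M⁻¹ = [5/13 -144/169 60/169 -1413/169; 0 -5/13 -12/13 -32/13; -12/13 -60/169 25/169 1059/169; 0 0 0 1]
M⁻¹ · (141/13, -920/169, -1069/845)ᵀ = (0, 4/5, -2)ᵀ

p = (0, 4/5, -2)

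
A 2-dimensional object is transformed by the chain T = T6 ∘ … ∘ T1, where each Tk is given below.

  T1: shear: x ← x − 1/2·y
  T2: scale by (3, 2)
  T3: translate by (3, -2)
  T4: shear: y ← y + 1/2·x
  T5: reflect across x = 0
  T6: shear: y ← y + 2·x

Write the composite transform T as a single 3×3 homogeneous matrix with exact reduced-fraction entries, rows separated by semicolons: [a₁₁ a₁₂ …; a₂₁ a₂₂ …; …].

T = [-3 3/2 -3; -9/2 17/4 -13/2; 0 0 1]

T1 = [1 -1/2 0; 0 1 0; 0 0 1]
T2·T1 = [3 -3/2 0; 0 2 0; 0 0 1]
T3·…·T1 = [3 -3/2 3; 0 2 -2; 0 0 1]
T4·…·T1 = [3 -3/2 3; 3/2 5/4 -1/2; 0 0 1]
T5·…·T1 = [-3 3/2 -3; 3/2 5/4 -1/2; 0 0 1]
T6·…·T1 = [-3 3/2 -3; -9/2 17/4 -13/2; 0 0 1]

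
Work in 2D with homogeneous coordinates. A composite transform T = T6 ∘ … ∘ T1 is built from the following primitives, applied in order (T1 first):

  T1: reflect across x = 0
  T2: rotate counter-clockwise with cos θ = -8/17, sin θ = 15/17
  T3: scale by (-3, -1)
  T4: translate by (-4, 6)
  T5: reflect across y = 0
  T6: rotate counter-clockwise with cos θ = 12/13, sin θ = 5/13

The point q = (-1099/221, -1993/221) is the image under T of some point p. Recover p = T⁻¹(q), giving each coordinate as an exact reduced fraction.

p = (1, -1)

T1 = [-1 0 0; 0 1 0; 0 0 1]
T2·T1 = [8/17 -15/17 0; -15/17 -8/17 0; 0 0 1]
T3·…·T1 = [-24/17 45/17 0; 15/17 8/17 0; 0 0 1]
T4·…·T1 = [-24/17 45/17 -4; 15/17 8/17 6; 0 0 1]
T5·…·T1 = [-24/17 45/17 -4; -15/17 -8/17 -6; 0 0 1]
T6·…·T1 = [-213/221 580/221 -18/13; -300/221 129/221 -92/13; 0 0 1]
det M = 3; M⁻¹ = [43/221 -580/663 -302/51; 100/221 -71/221 -28/17; 0 0 1]
M⁻¹ · (-1099/221, -1993/221)ᵀ = (1, -1)ᵀ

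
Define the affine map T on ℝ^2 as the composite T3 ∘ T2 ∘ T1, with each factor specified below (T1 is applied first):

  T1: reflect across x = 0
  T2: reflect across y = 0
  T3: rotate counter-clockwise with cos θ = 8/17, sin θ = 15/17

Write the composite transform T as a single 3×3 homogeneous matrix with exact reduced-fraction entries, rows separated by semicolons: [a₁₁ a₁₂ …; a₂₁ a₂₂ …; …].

T1 = [-1 0 0; 0 1 0; 0 0 1]
T2·T1 = [-1 0 0; 0 -1 0; 0 0 1]
T3·…·T1 = [-8/17 15/17 0; -15/17 -8/17 0; 0 0 1]

T = [-8/17 15/17 0; -15/17 -8/17 0; 0 0 1]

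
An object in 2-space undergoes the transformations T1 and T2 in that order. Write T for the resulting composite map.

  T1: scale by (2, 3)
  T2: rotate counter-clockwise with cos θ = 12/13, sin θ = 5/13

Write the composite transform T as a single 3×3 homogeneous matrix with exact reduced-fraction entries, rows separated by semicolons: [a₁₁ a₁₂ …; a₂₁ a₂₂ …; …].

T1 = [2 0 0; 0 3 0; 0 0 1]
T2·T1 = [24/13 -15/13 0; 10/13 36/13 0; 0 0 1]

T = [24/13 -15/13 0; 10/13 36/13 0; 0 0 1]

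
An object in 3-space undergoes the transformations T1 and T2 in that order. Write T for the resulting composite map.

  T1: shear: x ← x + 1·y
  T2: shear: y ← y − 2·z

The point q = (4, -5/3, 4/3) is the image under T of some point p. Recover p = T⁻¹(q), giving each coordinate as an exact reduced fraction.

T1 = [1 1 0 0; 0 1 0 0; 0 0 1 0; 0 0 0 1]
T2·T1 = [1 1 0 0; 0 1 -2 0; 0 0 1 0; 0 0 0 1]
det M = 1; M⁻¹ = [1 -1 -2 0; 0 1 2 0; 0 0 1 0; 0 0 0 1]
M⁻¹ · (4, -5/3, 4/3)ᵀ = (3, 1, 4/3)ᵀ

p = (3, 1, 4/3)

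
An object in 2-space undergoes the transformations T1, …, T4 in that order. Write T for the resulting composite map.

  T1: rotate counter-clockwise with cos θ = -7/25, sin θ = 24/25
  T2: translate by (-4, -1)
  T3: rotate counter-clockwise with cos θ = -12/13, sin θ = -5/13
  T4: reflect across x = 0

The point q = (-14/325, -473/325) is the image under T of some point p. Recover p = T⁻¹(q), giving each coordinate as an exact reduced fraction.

p = (1, -5)

T1 = [-7/25 -24/25 0; 24/25 -7/25 0; 0 0 1]
T2·T1 = [-7/25 -24/25 -4; 24/25 -7/25 -1; 0 0 1]
T3·…·T1 = [204/325 253/325 43/13; -253/325 204/325 32/13; 0 0 1]
T4·…·T1 = [-204/325 -253/325 -43/13; -253/325 204/325 32/13; 0 0 1]
det M = -1; M⁻¹ = [-204/325 -253/325 -4/25; -253/325 204/325 -103/25; 0 0 1]
M⁻¹ · (-14/325, -473/325)ᵀ = (1, -5)ᵀ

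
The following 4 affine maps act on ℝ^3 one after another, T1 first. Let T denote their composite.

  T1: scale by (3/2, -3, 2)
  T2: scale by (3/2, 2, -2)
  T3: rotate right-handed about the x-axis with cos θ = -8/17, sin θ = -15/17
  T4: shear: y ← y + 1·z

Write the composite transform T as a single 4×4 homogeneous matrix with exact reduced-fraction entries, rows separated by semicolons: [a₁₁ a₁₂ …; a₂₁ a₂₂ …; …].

T1 = [3/2 0 0 0; 0 -3 0 0; 0 0 2 0; 0 0 0 1]
T2·T1 = [9/4 0 0 0; 0 -6 0 0; 0 0 -4 0; 0 0 0 1]
T3·…·T1 = [9/4 0 0 0; 0 48/17 -60/17 0; 0 90/17 32/17 0; 0 0 0 1]
T4·…·T1 = [9/4 0 0 0; 0 138/17 -28/17 0; 0 90/17 32/17 0; 0 0 0 1]

T = [9/4 0 0 0; 0 138/17 -28/17 0; 0 90/17 32/17 0; 0 0 0 1]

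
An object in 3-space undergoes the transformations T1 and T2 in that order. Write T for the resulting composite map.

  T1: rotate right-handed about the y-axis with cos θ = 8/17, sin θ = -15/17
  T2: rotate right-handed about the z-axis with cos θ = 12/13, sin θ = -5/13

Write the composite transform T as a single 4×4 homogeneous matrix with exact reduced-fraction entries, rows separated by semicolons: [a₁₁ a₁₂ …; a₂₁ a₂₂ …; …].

T = [96/221 5/13 -180/221 0; -40/221 12/13 75/221 0; 15/17 0 8/17 0; 0 0 0 1]

T1 = [8/17 0 -15/17 0; 0 1 0 0; 15/17 0 8/17 0; 0 0 0 1]
T2·T1 = [96/221 5/13 -180/221 0; -40/221 12/13 75/221 0; 15/17 0 8/17 0; 0 0 0 1]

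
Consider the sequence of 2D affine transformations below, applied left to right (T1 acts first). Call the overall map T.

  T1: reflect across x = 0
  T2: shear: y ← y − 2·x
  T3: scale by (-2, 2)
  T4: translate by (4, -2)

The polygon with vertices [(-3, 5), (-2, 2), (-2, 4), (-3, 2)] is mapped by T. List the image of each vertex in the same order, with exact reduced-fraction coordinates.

T1 reflect across x = 0: (-3, 5) → (3, 5); (-2, 2) → (2, 2); (-2, 4) → (2, 4); (-3, 2) → (3, 2)
T2 shear: y ← y − 2·x: (3, 5) → (3, -1); (2, 2) → (2, -2); (2, 4) → (2, 0); (3, 2) → (3, -4)
T3 scale by (-2, 2): (3, -1) → (-6, -2); (2, -2) → (-4, -4); (2, 0) → (-4, 0); (3, -4) → (-6, -8)
T4 translate by (4, -2): (-6, -2) → (-2, -4); (-4, -4) → (0, -6); (-4, 0) → (0, -2); (-6, -8) → (-2, -10)

image vertices: (-2, -4), (0, -6), (0, -2), (-2, -10)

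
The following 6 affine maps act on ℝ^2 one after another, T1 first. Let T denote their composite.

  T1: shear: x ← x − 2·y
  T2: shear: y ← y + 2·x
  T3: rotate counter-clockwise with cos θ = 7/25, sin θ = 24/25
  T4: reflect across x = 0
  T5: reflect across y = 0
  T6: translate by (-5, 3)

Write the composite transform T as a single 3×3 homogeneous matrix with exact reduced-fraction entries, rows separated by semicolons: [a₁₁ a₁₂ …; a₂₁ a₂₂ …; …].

T1 = [1 -2 0; 0 1 0; 0 0 1]
T2·T1 = [1 -2 0; 2 -3 0; 0 0 1]
T3·…·T1 = [-41/25 58/25 0; 38/25 -69/25 0; 0 0 1]
T4·…·T1 = [41/25 -58/25 0; 38/25 -69/25 0; 0 0 1]
T5·…·T1 = [41/25 -58/25 0; -38/25 69/25 0; 0 0 1]
T6·…·T1 = [41/25 -58/25 -5; -38/25 69/25 3; 0 0 1]

T = [41/25 -58/25 -5; -38/25 69/25 3; 0 0 1]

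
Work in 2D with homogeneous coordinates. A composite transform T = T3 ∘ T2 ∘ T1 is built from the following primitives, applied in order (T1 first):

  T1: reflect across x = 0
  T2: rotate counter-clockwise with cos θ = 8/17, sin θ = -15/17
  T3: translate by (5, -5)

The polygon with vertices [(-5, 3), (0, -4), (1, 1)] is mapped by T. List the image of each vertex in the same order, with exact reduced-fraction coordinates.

image vertices: (10, -8), (25/17, -117/17), (92/17, -62/17)

T1 reflect across x = 0: (-5, 3) → (5, 3); (0, -4) → (0, -4); (1, 1) → (-1, 1)
T2 rotate counter-clockwise with cos θ = 8/17, sin θ = -15/17: (5, 3) → (5, -3); (0, -4) → (-60/17, -32/17); (-1, 1) → (7/17, 23/17)
T3 translate by (5, -5): (5, -3) → (10, -8); (-60/17, -32/17) → (25/17, -117/17); (7/17, 23/17) → (92/17, -62/17)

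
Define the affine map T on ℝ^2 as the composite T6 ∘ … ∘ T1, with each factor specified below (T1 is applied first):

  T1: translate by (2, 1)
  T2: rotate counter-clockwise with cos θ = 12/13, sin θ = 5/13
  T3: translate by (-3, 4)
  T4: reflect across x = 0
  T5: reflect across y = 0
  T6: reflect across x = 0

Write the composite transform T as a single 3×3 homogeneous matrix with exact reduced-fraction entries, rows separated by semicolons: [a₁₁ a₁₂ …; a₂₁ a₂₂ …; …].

T1 = [1 0 2; 0 1 1; 0 0 1]
T2·T1 = [12/13 -5/13 19/13; 5/13 12/13 22/13; 0 0 1]
T3·…·T1 = [12/13 -5/13 -20/13; 5/13 12/13 74/13; 0 0 1]
T4·…·T1 = [-12/13 5/13 20/13; 5/13 12/13 74/13; 0 0 1]
T5·…·T1 = [-12/13 5/13 20/13; -5/13 -12/13 -74/13; 0 0 1]
T6·…·T1 = [12/13 -5/13 -20/13; -5/13 -12/13 -74/13; 0 0 1]

T = [12/13 -5/13 -20/13; -5/13 -12/13 -74/13; 0 0 1]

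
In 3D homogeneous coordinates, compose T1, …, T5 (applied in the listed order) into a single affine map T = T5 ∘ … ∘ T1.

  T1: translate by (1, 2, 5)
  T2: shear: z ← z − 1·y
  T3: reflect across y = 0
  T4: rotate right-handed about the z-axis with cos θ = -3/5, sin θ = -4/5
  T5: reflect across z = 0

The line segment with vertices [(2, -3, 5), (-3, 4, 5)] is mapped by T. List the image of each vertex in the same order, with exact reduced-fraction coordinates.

T1 translate by (1, 2, 5): (2, -3, 5) → (3, -1, 10); (-3, 4, 5) → (-2, 6, 10)
T2 shear: z ← z − 1·y: (3, -1, 10) → (3, -1, 11); (-2, 6, 10) → (-2, 6, 4)
T3 reflect across y = 0: (3, -1, 11) → (3, 1, 11); (-2, 6, 4) → (-2, -6, 4)
T4 rotate right-handed about the z-axis with cos θ = -3/5, sin θ = -4/5: (3, 1, 11) → (-1, -3, 11); (-2, -6, 4) → (-18/5, 26/5, 4)
T5 reflect across z = 0: (-1, -3, 11) → (-1, -3, -11); (-18/5, 26/5, 4) → (-18/5, 26/5, -4)

image vertices: (-1, -3, -11), (-18/5, 26/5, -4)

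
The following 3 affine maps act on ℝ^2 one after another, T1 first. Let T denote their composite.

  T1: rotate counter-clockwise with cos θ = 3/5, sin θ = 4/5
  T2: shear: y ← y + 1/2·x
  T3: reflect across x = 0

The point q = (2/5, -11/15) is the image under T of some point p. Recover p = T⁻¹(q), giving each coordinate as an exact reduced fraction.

p = (-2/3, 0)

T1 = [3/5 -4/5 0; 4/5 3/5 0; 0 0 1]
T2·T1 = [3/5 -4/5 0; 11/10 1/5 0; 0 0 1]
T3·…·T1 = [-3/5 4/5 0; 11/10 1/5 0; 0 0 1]
det M = -1; M⁻¹ = [-1/5 4/5 0; 11/10 3/5 0; 0 0 1]
M⁻¹ · (2/5, -11/15)ᵀ = (-2/3, 0)ᵀ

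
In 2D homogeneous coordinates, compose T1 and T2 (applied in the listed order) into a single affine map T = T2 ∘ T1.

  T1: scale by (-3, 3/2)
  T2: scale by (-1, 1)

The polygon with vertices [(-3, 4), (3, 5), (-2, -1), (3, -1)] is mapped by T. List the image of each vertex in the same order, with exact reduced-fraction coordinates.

image vertices: (-9, 6), (9, 15/2), (-6, -3/2), (9, -3/2)

T1 scale by (-3, 3/2): (-3, 4) → (9, 6); (3, 5) → (-9, 15/2); (-2, -1) → (6, -3/2); (3, -1) → (-9, -3/2)
T2 scale by (-1, 1): (9, 6) → (-9, 6); (-9, 15/2) → (9, 15/2); (6, -3/2) → (-6, -3/2); (-9, -3/2) → (9, -3/2)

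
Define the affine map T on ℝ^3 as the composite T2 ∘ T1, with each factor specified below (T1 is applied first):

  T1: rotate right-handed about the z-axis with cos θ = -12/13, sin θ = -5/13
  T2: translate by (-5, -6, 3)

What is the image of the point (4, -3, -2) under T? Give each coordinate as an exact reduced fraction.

T(p) = (-128/13, -62/13, 1)

T1 rotate right-handed about the z-axis with cos θ = -12/13, sin θ = -5/13: (4, -3, -2) → (-63/13, 16/13, -2)
T2 translate by (-5, -6, 3): (-63/13, 16/13, -2) → (-128/13, -62/13, 1)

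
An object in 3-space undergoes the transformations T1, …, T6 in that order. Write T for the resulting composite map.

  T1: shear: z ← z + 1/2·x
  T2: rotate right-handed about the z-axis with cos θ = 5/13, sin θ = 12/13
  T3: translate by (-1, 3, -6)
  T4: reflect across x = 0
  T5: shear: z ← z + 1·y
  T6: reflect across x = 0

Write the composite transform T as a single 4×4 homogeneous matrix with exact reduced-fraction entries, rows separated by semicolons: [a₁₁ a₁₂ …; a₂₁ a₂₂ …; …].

T = [5/13 -12/13 0 -1; 12/13 5/13 0 3; 37/26 5/13 1 -3; 0 0 0 1]

T1 = [1 0 0 0; 0 1 0 0; 1/2 0 1 0; 0 0 0 1]
T2·T1 = [5/13 -12/13 0 0; 12/13 5/13 0 0; 1/2 0 1 0; 0 0 0 1]
T3·…·T1 = [5/13 -12/13 0 -1; 12/13 5/13 0 3; 1/2 0 1 -6; 0 0 0 1]
T4·…·T1 = [-5/13 12/13 0 1; 12/13 5/13 0 3; 1/2 0 1 -6; 0 0 0 1]
T5·…·T1 = [-5/13 12/13 0 1; 12/13 5/13 0 3; 37/26 5/13 1 -3; 0 0 0 1]
T6·…·T1 = [5/13 -12/13 0 -1; 12/13 5/13 0 3; 37/26 5/13 1 -3; 0 0 0 1]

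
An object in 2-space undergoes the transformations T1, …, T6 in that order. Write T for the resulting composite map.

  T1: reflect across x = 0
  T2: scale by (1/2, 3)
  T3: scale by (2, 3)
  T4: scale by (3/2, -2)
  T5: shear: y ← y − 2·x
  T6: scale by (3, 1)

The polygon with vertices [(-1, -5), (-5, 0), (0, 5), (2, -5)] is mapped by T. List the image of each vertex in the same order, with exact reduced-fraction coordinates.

T1 reflect across x = 0: (-1, -5) → (1, -5); (-5, 0) → (5, 0); (0, 5) → (0, 5); (2, -5) → (-2, -5)
T2 scale by (1/2, 3): (1, -5) → (1/2, -15); (5, 0) → (5/2, 0); (0, 5) → (0, 15); (-2, -5) → (-1, -15)
T3 scale by (2, 3): (1/2, -15) → (1, -45); (5/2, 0) → (5, 0); (0, 15) → (0, 45); (-1, -15) → (-2, -45)
T4 scale by (3/2, -2): (1, -45) → (3/2, 90); (5, 0) → (15/2, 0); (0, 45) → (0, -90); (-2, -45) → (-3, 90)
T5 shear: y ← y − 2·x: (3/2, 90) → (3/2, 87); (15/2, 0) → (15/2, -15); (0, -90) → (0, -90); (-3, 90) → (-3, 96)
T6 scale by (3, 1): (3/2, 87) → (9/2, 87); (15/2, -15) → (45/2, -15); (0, -90) → (0, -90); (-3, 96) → (-9, 96)

image vertices: (9/2, 87), (45/2, -15), (0, -90), (-9, 96)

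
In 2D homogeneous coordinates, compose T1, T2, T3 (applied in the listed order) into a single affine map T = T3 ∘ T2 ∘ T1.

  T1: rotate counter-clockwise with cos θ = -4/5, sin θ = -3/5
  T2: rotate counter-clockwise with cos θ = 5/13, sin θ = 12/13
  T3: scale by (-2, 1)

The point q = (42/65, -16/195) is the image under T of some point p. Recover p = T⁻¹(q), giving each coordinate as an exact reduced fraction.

p = (0, -1/3)

T1 = [-4/5 3/5 0; -3/5 -4/5 0; 0 0 1]
T2·T1 = [16/65 63/65 0; -63/65 16/65 0; 0 0 1]
T3·…·T1 = [-32/65 -126/65 0; -63/65 16/65 0; 0 0 1]
det M = -2; M⁻¹ = [-8/65 -63/65 0; -63/130 16/65 0; 0 0 1]
M⁻¹ · (42/65, -16/195)ᵀ = (0, -1/3)ᵀ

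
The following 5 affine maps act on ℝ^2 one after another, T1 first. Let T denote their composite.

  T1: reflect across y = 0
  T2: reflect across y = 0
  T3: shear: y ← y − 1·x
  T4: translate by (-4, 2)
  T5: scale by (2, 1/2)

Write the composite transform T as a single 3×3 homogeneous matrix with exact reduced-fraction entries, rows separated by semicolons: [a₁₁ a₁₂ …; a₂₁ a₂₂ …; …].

T = [2 0 -8; -1/2 1/2 1; 0 0 1]

T1 = [1 0 0; 0 -1 0; 0 0 1]
T2·T1 = [1 0 0; 0 1 0; 0 0 1]
T3·…·T1 = [1 0 0; -1 1 0; 0 0 1]
T4·…·T1 = [1 0 -4; -1 1 2; 0 0 1]
T5·…·T1 = [2 0 -8; -1/2 1/2 1; 0 0 1]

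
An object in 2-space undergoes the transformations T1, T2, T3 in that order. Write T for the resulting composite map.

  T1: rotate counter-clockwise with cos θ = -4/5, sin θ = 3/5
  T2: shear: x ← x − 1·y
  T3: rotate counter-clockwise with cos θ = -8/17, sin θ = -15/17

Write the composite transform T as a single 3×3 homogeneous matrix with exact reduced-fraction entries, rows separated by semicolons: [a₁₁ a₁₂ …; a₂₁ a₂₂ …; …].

T = [101/85 -4/5 0; 81/85 1/5 0; 0 0 1]

T1 = [-4/5 -3/5 0; 3/5 -4/5 0; 0 0 1]
T2·T1 = [-7/5 1/5 0; 3/5 -4/5 0; 0 0 1]
T3·…·T1 = [101/85 -4/5 0; 81/85 1/5 0; 0 0 1]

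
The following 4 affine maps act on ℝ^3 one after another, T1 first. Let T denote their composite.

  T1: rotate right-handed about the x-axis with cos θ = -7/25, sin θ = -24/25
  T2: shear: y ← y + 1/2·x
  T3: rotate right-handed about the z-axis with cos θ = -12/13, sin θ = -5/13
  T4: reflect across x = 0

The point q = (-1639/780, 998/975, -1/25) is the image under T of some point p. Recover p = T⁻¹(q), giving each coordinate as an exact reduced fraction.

T1 = [1 0 0 0; 0 -7/25 24/25 0; 0 -24/25 -7/25 0; 0 0 0 1]
T2·T1 = [1 0 0 0; 1/2 -7/25 24/25 0; 0 -24/25 -7/25 0; 0 0 0 1]
T3·…·T1 = [-19/26 -7/65 24/65 0; -11/13 84/325 -288/325 0; 0 -24/25 -7/25 0; 0 0 0 1]
T4·…·T1 = [19/26 7/65 -24/65 0; -11/13 84/325 -288/325 0; 0 -24/25 -7/25 0; 0 0 0 1]
det M = -1; M⁻¹ = [12/13 -5/13 0 0; 77/325 133/650 -24/25 0; -264/325 -228/325 -7/25 0; 0 0 0 1]
M⁻¹ · (-1639/780, 998/975, -1/25)ᵀ = (-7/3, -1/4, 1)ᵀ

p = (-7/3, -1/4, 1)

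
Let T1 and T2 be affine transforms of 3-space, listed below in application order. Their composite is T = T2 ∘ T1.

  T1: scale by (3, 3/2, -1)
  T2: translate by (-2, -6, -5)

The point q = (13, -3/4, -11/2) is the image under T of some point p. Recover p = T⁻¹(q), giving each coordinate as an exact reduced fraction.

T1 = [3 0 0 0; 0 3/2 0 0; 0 0 -1 0; 0 0 0 1]
T2·T1 = [3 0 0 -2; 0 3/2 0 -6; 0 0 -1 -5; 0 0 0 1]
det M = -9/2; M⁻¹ = [1/3 0 0 2/3; 0 2/3 0 4; 0 0 -1 -5; 0 0 0 1]
M⁻¹ · (13, -3/4, -11/2)ᵀ = (5, 7/2, 1/2)ᵀ

p = (5, 7/2, 1/2)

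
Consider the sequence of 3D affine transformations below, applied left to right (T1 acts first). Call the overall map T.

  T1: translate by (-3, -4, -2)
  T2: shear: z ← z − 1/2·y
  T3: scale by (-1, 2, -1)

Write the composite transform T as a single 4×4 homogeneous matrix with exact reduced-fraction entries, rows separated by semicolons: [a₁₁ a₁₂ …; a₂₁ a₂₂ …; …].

T1 = [1 0 0 -3; 0 1 0 -4; 0 0 1 -2; 0 0 0 1]
T2·T1 = [1 0 0 -3; 0 1 0 -4; 0 -1/2 1 0; 0 0 0 1]
T3·…·T1 = [-1 0 0 3; 0 2 0 -8; 0 1/2 -1 0; 0 0 0 1]

T = [-1 0 0 3; 0 2 0 -8; 0 1/2 -1 0; 0 0 0 1]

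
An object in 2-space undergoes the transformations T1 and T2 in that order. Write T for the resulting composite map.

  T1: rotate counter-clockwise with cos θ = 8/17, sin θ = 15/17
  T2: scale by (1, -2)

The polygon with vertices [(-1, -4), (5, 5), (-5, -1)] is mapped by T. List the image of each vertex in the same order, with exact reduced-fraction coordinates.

image vertices: (52/17, 94/17), (-35/17, -230/17), (-25/17, 166/17)

T1 rotate counter-clockwise with cos θ = 8/17, sin θ = 15/17: (-1, -4) → (52/17, -47/17); (5, 5) → (-35/17, 115/17); (-5, -1) → (-25/17, -83/17)
T2 scale by (1, -2): (52/17, -47/17) → (52/17, 94/17); (-35/17, 115/17) → (-35/17, -230/17); (-25/17, -83/17) → (-25/17, 166/17)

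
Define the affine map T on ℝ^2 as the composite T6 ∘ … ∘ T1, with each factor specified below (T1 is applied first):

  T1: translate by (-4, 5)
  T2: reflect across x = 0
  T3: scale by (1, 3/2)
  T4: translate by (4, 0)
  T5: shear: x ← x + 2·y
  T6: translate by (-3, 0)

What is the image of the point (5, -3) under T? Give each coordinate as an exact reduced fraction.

T1 translate by (-4, 5): (5, -3) → (1, 2)
T2 reflect across x = 0: (1, 2) → (-1, 2)
T3 scale by (1, 3/2): (-1, 2) → (-1, 3)
T4 translate by (4, 0): (-1, 3) → (3, 3)
T5 shear: x ← x + 2·y: (3, 3) → (9, 3)
T6 translate by (-3, 0): (9, 3) → (6, 3)

T(p) = (6, 3)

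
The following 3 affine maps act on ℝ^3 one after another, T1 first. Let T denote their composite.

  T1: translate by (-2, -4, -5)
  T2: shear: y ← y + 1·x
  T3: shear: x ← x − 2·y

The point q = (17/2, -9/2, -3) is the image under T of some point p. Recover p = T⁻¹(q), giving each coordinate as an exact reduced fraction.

T1 = [1 0 0 -2; 0 1 0 -4; 0 0 1 -5; 0 0 0 1]
T2·T1 = [1 0 0 -2; 1 1 0 -6; 0 0 1 -5; 0 0 0 1]
T3·…·T1 = [-1 -2 0 10; 1 1 0 -6; 0 0 1 -5; 0 0 0 1]
det M = 1; M⁻¹ = [1 2 0 2; -1 -1 0 4; 0 0 1 5; 0 0 0 1]
M⁻¹ · (17/2, -9/2, -3)ᵀ = (3/2, 0, 2)ᵀ

p = (3/2, 0, 2)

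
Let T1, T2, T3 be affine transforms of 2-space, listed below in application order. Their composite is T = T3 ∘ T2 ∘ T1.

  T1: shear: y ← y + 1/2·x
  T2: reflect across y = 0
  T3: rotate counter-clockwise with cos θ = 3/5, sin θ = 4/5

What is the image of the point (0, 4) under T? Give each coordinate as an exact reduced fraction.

T1 shear: y ← y + 1/2·x: (0, 4) → (0, 4)
T2 reflect across y = 0: (0, 4) → (0, -4)
T3 rotate counter-clockwise with cos θ = 3/5, sin θ = 4/5: (0, -4) → (16/5, -12/5)

T(p) = (16/5, -12/5)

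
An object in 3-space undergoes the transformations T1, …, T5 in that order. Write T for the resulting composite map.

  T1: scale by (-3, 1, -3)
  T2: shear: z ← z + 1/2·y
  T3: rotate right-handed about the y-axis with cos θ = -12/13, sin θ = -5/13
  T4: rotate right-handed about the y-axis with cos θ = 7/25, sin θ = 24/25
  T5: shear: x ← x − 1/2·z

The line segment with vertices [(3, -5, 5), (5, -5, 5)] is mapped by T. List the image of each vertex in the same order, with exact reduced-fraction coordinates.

image vertices: (7097/325, -5, -3537/325), (314/13, -5, -219/13)

T1 scale by (-3, 1, -3): (3, -5, 5) → (-9, -5, -15); (5, -5, 5) → (-15, -5, -15)
T2 shear: z ← z + 1/2·y: (-9, -5, -15) → (-9, -5, -35/2); (-15, -5, -15) → (-15, -5, -35/2)
T3 rotate right-handed about the y-axis with cos θ = -12/13, sin θ = -5/13: (-9, -5, -35/2) → (391/26, -5, 165/13); (-15, -5, -35/2) → (535/26, -5, 135/13)
T4 rotate right-handed about the y-axis with cos θ = 7/25, sin θ = 24/25: (391/26, -5, 165/13) → (10657/650, -5, -3537/325); (535/26, -5, 135/13) → (409/26, -5, -219/13)
T5 shear: x ← x − 1/2·z: (10657/650, -5, -3537/325) → (7097/325, -5, -3537/325); (409/26, -5, -219/13) → (314/13, -5, -219/13)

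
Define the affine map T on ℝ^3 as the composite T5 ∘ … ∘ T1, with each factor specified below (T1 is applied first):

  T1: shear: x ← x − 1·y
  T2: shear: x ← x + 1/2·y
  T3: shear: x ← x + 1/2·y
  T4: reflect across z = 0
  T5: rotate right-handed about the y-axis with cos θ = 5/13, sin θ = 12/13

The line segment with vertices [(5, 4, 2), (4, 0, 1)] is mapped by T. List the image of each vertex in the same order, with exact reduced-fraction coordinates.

T1 shear: x ← x − 1·y: (5, 4, 2) → (1, 4, 2); (4, 0, 1) → (4, 0, 1)
T2 shear: x ← x + 1/2·y: (1, 4, 2) → (3, 4, 2); (4, 0, 1) → (4, 0, 1)
T3 shear: x ← x + 1/2·y: (3, 4, 2) → (5, 4, 2); (4, 0, 1) → (4, 0, 1)
T4 reflect across z = 0: (5, 4, 2) → (5, 4, -2); (4, 0, 1) → (4, 0, -1)
T5 rotate right-handed about the y-axis with cos θ = 5/13, sin θ = 12/13: (5, 4, -2) → (1/13, 4, -70/13); (4, 0, -1) → (8/13, 0, -53/13)

image vertices: (1/13, 4, -70/13), (8/13, 0, -53/13)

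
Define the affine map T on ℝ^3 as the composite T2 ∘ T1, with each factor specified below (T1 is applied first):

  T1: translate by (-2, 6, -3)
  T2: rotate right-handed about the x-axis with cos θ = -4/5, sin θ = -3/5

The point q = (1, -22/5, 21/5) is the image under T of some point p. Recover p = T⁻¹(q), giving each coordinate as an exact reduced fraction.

p = (3, -5, -3)

T1 = [1 0 0 -2; 0 1 0 6; 0 0 1 -3; 0 0 0 1]
T2·T1 = [1 0 0 -2; 0 -4/5 3/5 -33/5; 0 -3/5 -4/5 -6/5; 0 0 0 1]
det M = 1; M⁻¹ = [1 0 0 2; 0 -4/5 -3/5 -6; 0 3/5 -4/5 3; 0 0 0 1]
M⁻¹ · (1, -22/5, 21/5)ᵀ = (3, -5, -3)ᵀ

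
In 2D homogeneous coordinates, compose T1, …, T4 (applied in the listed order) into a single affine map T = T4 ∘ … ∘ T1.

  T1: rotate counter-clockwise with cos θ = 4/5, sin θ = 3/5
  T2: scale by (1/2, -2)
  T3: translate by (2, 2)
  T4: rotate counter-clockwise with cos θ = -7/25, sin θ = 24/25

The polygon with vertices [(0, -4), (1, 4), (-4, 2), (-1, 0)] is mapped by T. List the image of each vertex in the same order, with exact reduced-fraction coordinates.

T1 rotate counter-clockwise with cos θ = 4/5, sin θ = 3/5: (0, -4) → (12/5, -16/5); (1, 4) → (-8/5, 19/5); (-4, 2) → (-22/5, -4/5); (-1, 0) → (-4/5, -3/5)
T2 scale by (1/2, -2): (12/5, -16/5) → (6/5, 32/5); (-8/5, 19/5) → (-4/5, -38/5); (-22/5, -4/5) → (-11/5, 8/5); (-4/5, -3/5) → (-2/5, 6/5)
T3 translate by (2, 2): (6/5, 32/5) → (16/5, 42/5); (-4/5, -38/5) → (6/5, -28/5); (-11/5, 8/5) → (-1/5, 18/5); (-2/5, 6/5) → (8/5, 16/5)
T4 rotate counter-clockwise with cos θ = -7/25, sin θ = 24/25: (16/5, 42/5) → (-224/25, 18/25); (6/5, -28/5) → (126/25, 68/25); (-1/5, 18/5) → (-17/5, -6/5); (8/5, 16/5) → (-88/25, 16/25)

image vertices: (-224/25, 18/25), (126/25, 68/25), (-17/5, -6/5), (-88/25, 16/25)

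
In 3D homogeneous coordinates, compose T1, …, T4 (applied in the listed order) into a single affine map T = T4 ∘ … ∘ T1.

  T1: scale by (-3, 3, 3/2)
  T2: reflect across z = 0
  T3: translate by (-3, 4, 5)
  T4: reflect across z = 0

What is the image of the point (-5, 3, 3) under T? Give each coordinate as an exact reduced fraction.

T(p) = (12, 13, -1/2)

T1 scale by (-3, 3, 3/2): (-5, 3, 3) → (15, 9, 9/2)
T2 reflect across z = 0: (15, 9, 9/2) → (15, 9, -9/2)
T3 translate by (-3, 4, 5): (15, 9, -9/2) → (12, 13, 1/2)
T4 reflect across z = 0: (12, 13, 1/2) → (12, 13, -1/2)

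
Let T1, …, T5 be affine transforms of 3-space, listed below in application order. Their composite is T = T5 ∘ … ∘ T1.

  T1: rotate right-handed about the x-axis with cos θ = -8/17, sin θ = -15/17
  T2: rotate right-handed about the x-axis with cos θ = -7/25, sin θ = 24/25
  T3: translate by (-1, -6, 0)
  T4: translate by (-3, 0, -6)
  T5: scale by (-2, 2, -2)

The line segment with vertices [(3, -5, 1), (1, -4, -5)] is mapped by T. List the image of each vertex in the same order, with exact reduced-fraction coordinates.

image vertices: (2, -9086/425, 3398/425), (6, -9298/425, 8564/425)

T1 rotate right-handed about the x-axis with cos θ = -8/17, sin θ = -15/17: (3, -5, 1) → (3, 55/17, 67/17); (1, -4, -5) → (1, -43/17, 100/17)
T2 rotate right-handed about the x-axis with cos θ = -7/25, sin θ = 24/25: (3, 55/17, 67/17) → (3, -1993/425, 851/425); (1, -43/17, 100/17) → (1, -2099/425, -1732/425)
T3 translate by (-1, -6, 0): (3, -1993/425, 851/425) → (2, -4543/425, 851/425); (1, -2099/425, -1732/425) → (0, -4649/425, -1732/425)
T4 translate by (-3, 0, -6): (2, -4543/425, 851/425) → (-1, -4543/425, -1699/425); (0, -4649/425, -1732/425) → (-3, -4649/425, -4282/425)
T5 scale by (-2, 2, -2): (-1, -4543/425, -1699/425) → (2, -9086/425, 3398/425); (-3, -4649/425, -4282/425) → (6, -9298/425, 8564/425)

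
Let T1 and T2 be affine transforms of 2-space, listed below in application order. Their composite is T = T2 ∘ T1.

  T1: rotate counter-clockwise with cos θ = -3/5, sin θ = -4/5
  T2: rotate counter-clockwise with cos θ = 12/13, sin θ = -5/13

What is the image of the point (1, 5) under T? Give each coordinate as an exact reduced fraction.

T1 rotate counter-clockwise with cos θ = -3/5, sin θ = -4/5: (1, 5) → (17/5, -19/5)
T2 rotate counter-clockwise with cos θ = 12/13, sin θ = -5/13: (17/5, -19/5) → (109/65, -313/65)

T(p) = (109/65, -313/65)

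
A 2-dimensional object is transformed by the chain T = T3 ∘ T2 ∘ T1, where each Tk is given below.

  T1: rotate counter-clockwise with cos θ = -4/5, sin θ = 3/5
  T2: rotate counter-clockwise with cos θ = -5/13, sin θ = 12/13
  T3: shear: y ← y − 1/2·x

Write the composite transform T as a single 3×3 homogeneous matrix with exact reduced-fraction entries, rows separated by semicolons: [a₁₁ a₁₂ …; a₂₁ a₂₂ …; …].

T = [-16/65 63/65 0; -11/13 -19/26 0; 0 0 1]

T1 = [-4/5 -3/5 0; 3/5 -4/5 0; 0 0 1]
T2·T1 = [-16/65 63/65 0; -63/65 -16/65 0; 0 0 1]
T3·…·T1 = [-16/65 63/65 0; -11/13 -19/26 0; 0 0 1]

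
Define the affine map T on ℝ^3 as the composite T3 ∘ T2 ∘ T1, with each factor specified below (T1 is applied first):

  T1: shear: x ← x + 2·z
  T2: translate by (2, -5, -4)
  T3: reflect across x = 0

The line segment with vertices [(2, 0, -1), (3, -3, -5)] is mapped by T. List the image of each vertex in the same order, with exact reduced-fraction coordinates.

image vertices: (-2, -5, -5), (5, -8, -9)

T1 shear: x ← x + 2·z: (2, 0, -1) → (0, 0, -1); (3, -3, -5) → (-7, -3, -5)
T2 translate by (2, -5, -4): (0, 0, -1) → (2, -5, -5); (-7, -3, -5) → (-5, -8, -9)
T3 reflect across x = 0: (2, -5, -5) → (-2, -5, -5); (-5, -8, -9) → (5, -8, -9)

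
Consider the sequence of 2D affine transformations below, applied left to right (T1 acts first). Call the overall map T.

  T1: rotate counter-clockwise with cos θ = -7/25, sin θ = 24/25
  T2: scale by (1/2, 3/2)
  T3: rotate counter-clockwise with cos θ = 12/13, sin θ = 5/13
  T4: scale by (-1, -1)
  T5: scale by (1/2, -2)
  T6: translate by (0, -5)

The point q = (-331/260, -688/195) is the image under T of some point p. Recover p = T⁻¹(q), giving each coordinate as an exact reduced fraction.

T1 = [-7/25 -24/25 0; 24/25 -7/25 0; 0 0 1]
T2·T1 = [-7/50 -12/25 0; 36/25 -21/50 0; 0 0 1]
T3·…·T1 = [-222/325 -183/650 0; 829/650 -186/325 0; 0 0 1]
T4·…·T1 = [222/325 183/650 0; -829/650 186/325 0; 0 0 1]
T5·…·T1 = [111/325 183/1300 0; 829/325 -372/325 0; 0 0 1]
T6·…·T1 = [111/325 183/1300 0; 829/325 -372/325 -5; 0 0 1]
det M = -3/4; M⁻¹ = [496/325 61/325 61/65; 3316/975 -148/325 -148/65; 0 0 1]
M⁻¹ · (-331/260, -688/195)ᵀ = (-5/3, -5)ᵀ

p = (-5/3, -5)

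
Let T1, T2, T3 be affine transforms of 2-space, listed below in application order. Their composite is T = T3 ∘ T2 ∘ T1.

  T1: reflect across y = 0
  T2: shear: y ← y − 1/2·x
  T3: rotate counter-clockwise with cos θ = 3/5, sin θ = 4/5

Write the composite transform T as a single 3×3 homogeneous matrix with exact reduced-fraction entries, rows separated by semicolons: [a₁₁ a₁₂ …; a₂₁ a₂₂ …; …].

T = [1 4/5 0; 1/2 -3/5 0; 0 0 1]

T1 = [1 0 0; 0 -1 0; 0 0 1]
T2·T1 = [1 0 0; -1/2 -1 0; 0 0 1]
T3·…·T1 = [1 4/5 0; 1/2 -3/5 0; 0 0 1]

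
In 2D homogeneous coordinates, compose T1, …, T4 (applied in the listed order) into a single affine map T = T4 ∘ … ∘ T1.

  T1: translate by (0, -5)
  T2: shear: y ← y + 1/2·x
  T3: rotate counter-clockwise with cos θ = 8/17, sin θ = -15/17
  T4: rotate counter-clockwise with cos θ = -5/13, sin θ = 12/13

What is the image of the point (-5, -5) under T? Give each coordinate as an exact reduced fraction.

T(p) = (2875/442, -2605/221)

T1 translate by (0, -5): (-5, -5) → (-5, -10)
T2 shear: y ← y + 1/2·x: (-5, -10) → (-5, -25/2)
T3 rotate counter-clockwise with cos θ = 8/17, sin θ = -15/17: (-5, -25/2) → (-455/34, -25/17)
T4 rotate counter-clockwise with cos θ = -5/13, sin θ = 12/13: (-455/34, -25/17) → (2875/442, -2605/221)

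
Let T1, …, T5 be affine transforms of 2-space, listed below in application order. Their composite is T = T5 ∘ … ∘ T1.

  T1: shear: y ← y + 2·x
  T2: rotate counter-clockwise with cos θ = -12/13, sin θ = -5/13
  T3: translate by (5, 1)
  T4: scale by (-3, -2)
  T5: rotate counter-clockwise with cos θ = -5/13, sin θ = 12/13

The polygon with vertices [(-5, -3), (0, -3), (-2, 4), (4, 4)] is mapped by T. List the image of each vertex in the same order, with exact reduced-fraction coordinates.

image vertices: (5556/169, -220/169), (1926/169, -1310/169), (1887/169, -2974/169), (-2469/169, -4282/169)

T1 shear: y ← y + 2·x: (-5, -3) → (-5, -13); (0, -3) → (0, -3); (-2, 4) → (-2, 0); (4, 4) → (4, 12)
T2 rotate counter-clockwise with cos θ = -12/13, sin θ = -5/13: (-5, -13) → (-5/13, 181/13); (0, -3) → (-15/13, 36/13); (-2, 0) → (24/13, 10/13); (4, 12) → (12/13, -164/13)
T3 translate by (5, 1): (-5/13, 181/13) → (60/13, 194/13); (-15/13, 36/13) → (50/13, 49/13); (24/13, 10/13) → (89/13, 23/13); (12/13, -164/13) → (77/13, -151/13)
T4 scale by (-3, -2): (60/13, 194/13) → (-180/13, -388/13); (50/13, 49/13) → (-150/13, -98/13); (89/13, 23/13) → (-267/13, -46/13); (77/13, -151/13) → (-231/13, 302/13)
T5 rotate counter-clockwise with cos θ = -5/13, sin θ = 12/13: (-180/13, -388/13) → (5556/169, -220/169); (-150/13, -98/13) → (1926/169, -1310/169); (-267/13, -46/13) → (1887/169, -2974/169); (-231/13, 302/13) → (-2469/169, -4282/169)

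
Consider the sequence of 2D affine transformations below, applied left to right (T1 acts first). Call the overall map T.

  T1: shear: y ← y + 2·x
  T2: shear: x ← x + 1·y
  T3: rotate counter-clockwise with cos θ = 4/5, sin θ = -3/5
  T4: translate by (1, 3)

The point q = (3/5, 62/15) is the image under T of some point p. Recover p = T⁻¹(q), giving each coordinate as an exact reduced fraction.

T1 = [1 0 0; 2 1 0; 0 0 1]
T2·T1 = [3 1 0; 2 1 0; 0 0 1]
T3·…·T1 = [18/5 7/5 0; -1/5 1/5 0; 0 0 1]
T4·…·T1 = [18/5 7/5 1; -1/5 1/5 3; 0 0 1]
det M = 1; M⁻¹ = [1/5 -7/5 4; 1/5 18/5 -11; 0 0 1]
M⁻¹ · (3/5, 62/15)ᵀ = (-5/3, 4)ᵀ

p = (-5/3, 4)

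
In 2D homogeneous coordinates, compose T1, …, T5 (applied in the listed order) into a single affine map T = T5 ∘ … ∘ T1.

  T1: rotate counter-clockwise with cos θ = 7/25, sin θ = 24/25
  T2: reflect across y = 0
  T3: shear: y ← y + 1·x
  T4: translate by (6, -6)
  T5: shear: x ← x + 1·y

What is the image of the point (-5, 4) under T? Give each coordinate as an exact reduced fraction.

T(p) = (-34/5, -189/25)

T1 rotate counter-clockwise with cos θ = 7/25, sin θ = 24/25: (-5, 4) → (-131/25, -92/25)
T2 reflect across y = 0: (-131/25, -92/25) → (-131/25, 92/25)
T3 shear: y ← y + 1·x: (-131/25, 92/25) → (-131/25, -39/25)
T4 translate by (6, -6): (-131/25, -39/25) → (19/25, -189/25)
T5 shear: x ← x + 1·y: (19/25, -189/25) → (-34/5, -189/25)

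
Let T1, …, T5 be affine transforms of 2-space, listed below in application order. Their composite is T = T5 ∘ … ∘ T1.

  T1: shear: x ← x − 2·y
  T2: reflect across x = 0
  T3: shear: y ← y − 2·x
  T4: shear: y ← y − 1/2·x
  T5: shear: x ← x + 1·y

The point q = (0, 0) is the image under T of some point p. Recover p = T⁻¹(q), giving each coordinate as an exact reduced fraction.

p = (0, 0)

T1 = [1 -2 0; 0 1 0; 0 0 1]
T2·T1 = [-1 2 0; 0 1 0; 0 0 1]
T3·…·T1 = [-1 2 0; 2 -3 0; 0 0 1]
T4·…·T1 = [-1 2 0; 5/2 -4 0; 0 0 1]
T5·…·T1 = [3/2 -2 0; 5/2 -4 0; 0 0 1]
det M = -1; M⁻¹ = [4 -2 0; 5/2 -3/2 0; 0 0 1]
M⁻¹ · (0, 0)ᵀ = (0, 0)ᵀ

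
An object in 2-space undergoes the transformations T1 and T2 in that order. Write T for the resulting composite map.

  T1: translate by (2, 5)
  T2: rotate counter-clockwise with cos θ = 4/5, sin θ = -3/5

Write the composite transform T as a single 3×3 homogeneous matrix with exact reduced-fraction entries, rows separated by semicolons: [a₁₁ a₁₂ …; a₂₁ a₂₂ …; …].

T1 = [1 0 2; 0 1 5; 0 0 1]
T2·T1 = [4/5 3/5 23/5; -3/5 4/5 14/5; 0 0 1]

T = [4/5 3/5 23/5; -3/5 4/5 14/5; 0 0 1]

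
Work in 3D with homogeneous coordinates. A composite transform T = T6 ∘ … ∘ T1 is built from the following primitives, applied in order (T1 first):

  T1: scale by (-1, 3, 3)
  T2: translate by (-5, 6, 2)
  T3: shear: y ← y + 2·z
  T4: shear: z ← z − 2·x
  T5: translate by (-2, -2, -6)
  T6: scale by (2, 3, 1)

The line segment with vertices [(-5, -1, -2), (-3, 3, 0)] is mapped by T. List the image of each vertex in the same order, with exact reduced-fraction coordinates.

image vertices: (-4, -21, -10), (-8, 51, 0)

T1 scale by (-1, 3, 3): (-5, -1, -2) → (5, -3, -6); (-3, 3, 0) → (3, 9, 0)
T2 translate by (-5, 6, 2): (5, -3, -6) → (0, 3, -4); (3, 9, 0) → (-2, 15, 2)
T3 shear: y ← y + 2·z: (0, 3, -4) → (0, -5, -4); (-2, 15, 2) → (-2, 19, 2)
T4 shear: z ← z − 2·x: (0, -5, -4) → (0, -5, -4); (-2, 19, 2) → (-2, 19, 6)
T5 translate by (-2, -2, -6): (0, -5, -4) → (-2, -7, -10); (-2, 19, 6) → (-4, 17, 0)
T6 scale by (2, 3, 1): (-2, -7, -10) → (-4, -21, -10); (-4, 17, 0) → (-8, 51, 0)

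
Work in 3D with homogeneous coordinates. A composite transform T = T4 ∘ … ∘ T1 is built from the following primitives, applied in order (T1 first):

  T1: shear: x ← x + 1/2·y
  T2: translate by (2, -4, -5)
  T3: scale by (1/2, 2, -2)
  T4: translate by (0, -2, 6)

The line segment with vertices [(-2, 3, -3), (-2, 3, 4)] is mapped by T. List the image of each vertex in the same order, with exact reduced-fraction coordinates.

image vertices: (3/4, -4, 22), (3/4, -4, 8)

T1 shear: x ← x + 1/2·y: (-2, 3, -3) → (-1/2, 3, -3); (-2, 3, 4) → (-1/2, 3, 4)
T2 translate by (2, -4, -5): (-1/2, 3, -3) → (3/2, -1, -8); (-1/2, 3, 4) → (3/2, -1, -1)
T3 scale by (1/2, 2, -2): (3/2, -1, -8) → (3/4, -2, 16); (3/2, -1, -1) → (3/4, -2, 2)
T4 translate by (0, -2, 6): (3/4, -2, 16) → (3/4, -4, 22); (3/4, -2, 2) → (3/4, -4, 8)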